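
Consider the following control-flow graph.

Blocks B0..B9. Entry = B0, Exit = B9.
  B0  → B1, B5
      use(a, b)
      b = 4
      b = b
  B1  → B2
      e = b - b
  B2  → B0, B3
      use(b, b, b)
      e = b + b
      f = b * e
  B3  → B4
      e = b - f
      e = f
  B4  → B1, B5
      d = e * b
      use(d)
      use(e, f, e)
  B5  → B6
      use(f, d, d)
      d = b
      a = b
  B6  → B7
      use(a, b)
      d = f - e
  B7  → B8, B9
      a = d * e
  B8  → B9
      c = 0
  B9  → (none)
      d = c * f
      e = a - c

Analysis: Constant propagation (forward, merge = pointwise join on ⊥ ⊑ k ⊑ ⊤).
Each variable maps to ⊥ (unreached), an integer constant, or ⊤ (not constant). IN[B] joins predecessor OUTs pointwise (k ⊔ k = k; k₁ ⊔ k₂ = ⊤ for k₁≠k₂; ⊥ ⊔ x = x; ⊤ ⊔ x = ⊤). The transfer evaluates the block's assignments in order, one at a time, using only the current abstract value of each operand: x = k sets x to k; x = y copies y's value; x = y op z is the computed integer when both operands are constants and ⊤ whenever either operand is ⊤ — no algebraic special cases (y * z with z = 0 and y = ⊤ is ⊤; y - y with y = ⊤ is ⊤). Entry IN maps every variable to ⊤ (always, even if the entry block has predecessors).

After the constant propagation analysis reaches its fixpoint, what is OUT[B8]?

Fixpoint table:
  B0:   IN=(all ⊤)   OUT={b:4; rest ⊤}
  B1:   IN={b:4; rest ⊤}   OUT={b:4, e:0; rest ⊤}
  B2:   IN={b:4, e:0; rest ⊤}   OUT={b:4, e:8, f:32; rest ⊤}
  B3:   IN={b:4, e:8, f:32; rest ⊤}   OUT={b:4, e:32, f:32; rest ⊤}
  B4:   IN={b:4, e:32, f:32; rest ⊤}   OUT={b:4, d:128, e:32, f:32; rest ⊤}
  B5:   IN={b:4; rest ⊤}   OUT={a:4, b:4, d:4; rest ⊤}
  B6:   IN={a:4, b:4, d:4; rest ⊤}   OUT={a:4, b:4; rest ⊤}
  B7:   IN={a:4, b:4; rest ⊤}   OUT={b:4; rest ⊤}
  B8:   IN={b:4; rest ⊤}   OUT={b:4, c:0; rest ⊤}
  B9:   IN={b:4; rest ⊤}   OUT={b:4; rest ⊤}

Merge at B8: IN[B8] = OUT[B7] = {a: ⊤, b: 4, c: ⊤, d: ⊤, e: ⊤, f: ⊤}
Applying B8's transfer function to that IN value gives OUT[B8] (row B8 above).

Answer: {a: ⊤, b: 4, c: 0, d: ⊤, e: ⊤, f: ⊤}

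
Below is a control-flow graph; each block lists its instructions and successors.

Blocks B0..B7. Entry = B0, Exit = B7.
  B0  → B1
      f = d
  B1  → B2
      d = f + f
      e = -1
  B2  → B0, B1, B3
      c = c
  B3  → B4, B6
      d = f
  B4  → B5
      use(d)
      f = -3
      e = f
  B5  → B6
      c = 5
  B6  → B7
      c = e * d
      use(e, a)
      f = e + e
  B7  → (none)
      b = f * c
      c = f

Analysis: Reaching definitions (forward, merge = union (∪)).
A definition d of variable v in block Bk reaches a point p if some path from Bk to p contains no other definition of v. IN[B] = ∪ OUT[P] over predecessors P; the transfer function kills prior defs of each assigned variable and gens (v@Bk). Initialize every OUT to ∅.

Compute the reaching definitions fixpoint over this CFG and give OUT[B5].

Fixpoint table:
  B0:  IN={c@B2, d@B1, e@B1, f@B0}  OUT={c@B2, d@B1, e@B1, f@B0}
  B1:  IN={c@B2, d@B1, e@B1, f@B0}  OUT={c@B2, d@B1, e@B1, f@B0}
  B2:  IN={c@B2, d@B1, e@B1, f@B0}  OUT={c@B2, d@B1, e@B1, f@B0}
  B3:  IN={c@B2, d@B1, e@B1, f@B0}  OUT={c@B2, d@B3, e@B1, f@B0}
  B4:  IN={c@B2, d@B3, e@B1, f@B0}  OUT={c@B2, d@B3, e@B4, f@B4}
  B5:  IN={c@B2, d@B3, e@B4, f@B4}  OUT={c@B5, d@B3, e@B4, f@B4}
  B6:  IN={c@B2, c@B5, d@B3, e@B1, e@B4, f@B0, f@B4}  OUT={c@B6, d@B3, e@B1, e@B4, f@B6}
  B7:  IN={c@B6, d@B3, e@B1, e@B4, f@B6}  OUT={b@B7, c@B7, d@B3, e@B1, e@B4, f@B6}

Merge at B5: IN[B5] = OUT[B4] = {c@B2, d@B3, e@B4, f@B4}
Applying B5's transfer function to that IN value gives OUT[B5] (row B5 above).

Answer: {c@B5, d@B3, e@B4, f@B4}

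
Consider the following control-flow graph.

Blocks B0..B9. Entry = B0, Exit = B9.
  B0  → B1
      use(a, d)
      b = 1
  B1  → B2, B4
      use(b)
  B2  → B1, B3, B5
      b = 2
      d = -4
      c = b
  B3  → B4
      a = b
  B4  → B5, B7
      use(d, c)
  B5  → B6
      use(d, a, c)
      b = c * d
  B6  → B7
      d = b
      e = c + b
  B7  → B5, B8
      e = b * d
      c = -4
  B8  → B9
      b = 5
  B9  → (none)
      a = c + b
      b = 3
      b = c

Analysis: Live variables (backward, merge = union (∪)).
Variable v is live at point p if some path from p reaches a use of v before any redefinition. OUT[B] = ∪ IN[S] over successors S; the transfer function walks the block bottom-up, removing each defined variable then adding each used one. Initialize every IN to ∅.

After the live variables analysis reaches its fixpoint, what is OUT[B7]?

Answer: {a, c, d}

Derivation:
Fixpoint table:
  B0: | IN={a, c, d} | OUT={a, b, c, d}
  B1: | IN={a, b, c, d} | OUT={a, b, c, d}
  B2: | IN={a} | OUT={a, b, c, d}
  B3: | IN={b, c, d} | OUT={a, b, c, d}
  B4: | IN={a, b, c, d} | OUT={a, b, c, d}
  B5: | IN={a, c, d} | OUT={a, b, c}
  B6: | IN={a, b, c} | OUT={a, b, d}
  B7: | IN={a, b, d} | OUT={a, c, d}
  B8: | IN={c} | OUT={b, c}
  B9: | IN={b, c} | OUT={}

Merge at B7: OUT[B7] = IN[B5] ⊔ IN[B8] = {a, c, d}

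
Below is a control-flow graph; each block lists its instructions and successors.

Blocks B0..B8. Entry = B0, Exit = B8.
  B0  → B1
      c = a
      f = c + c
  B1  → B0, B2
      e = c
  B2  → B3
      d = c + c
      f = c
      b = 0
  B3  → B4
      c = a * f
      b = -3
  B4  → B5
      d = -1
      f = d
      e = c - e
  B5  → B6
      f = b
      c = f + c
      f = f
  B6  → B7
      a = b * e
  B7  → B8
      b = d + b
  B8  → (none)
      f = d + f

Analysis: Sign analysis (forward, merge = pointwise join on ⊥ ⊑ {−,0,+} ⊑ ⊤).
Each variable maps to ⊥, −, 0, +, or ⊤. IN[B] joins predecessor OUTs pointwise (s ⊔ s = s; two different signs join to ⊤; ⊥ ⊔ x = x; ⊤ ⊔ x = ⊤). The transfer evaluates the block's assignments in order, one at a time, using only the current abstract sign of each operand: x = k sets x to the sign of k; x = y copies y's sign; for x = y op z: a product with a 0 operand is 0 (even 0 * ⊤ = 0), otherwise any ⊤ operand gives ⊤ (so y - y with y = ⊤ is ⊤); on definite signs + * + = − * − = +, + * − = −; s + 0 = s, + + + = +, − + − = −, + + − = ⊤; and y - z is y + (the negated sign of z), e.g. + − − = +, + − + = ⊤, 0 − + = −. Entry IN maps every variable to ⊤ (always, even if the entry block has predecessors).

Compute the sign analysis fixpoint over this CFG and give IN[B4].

Converged values:
  B0:  IN=(all ⊤)  OUT=(all ⊤)
  B1:  IN=(all ⊤)  OUT=(all ⊤)
  B2:  IN=(all ⊤)  OUT={b:0; rest ⊤}
  B3:  IN={b:0; rest ⊤}  OUT={b:-; rest ⊤}
  B4:  IN={b:-; rest ⊤}  OUT={b:-, d:-, f:-; rest ⊤}
  B5:  IN={b:-, d:-, f:-; rest ⊤}  OUT={b:-, d:-, f:-; rest ⊤}
  B6:  IN={b:-, d:-, f:-; rest ⊤}  OUT={b:-, d:-, f:-; rest ⊤}
  B7:  IN={b:-, d:-, f:-; rest ⊤}  OUT={b:-, d:-, f:-; rest ⊤}
  B8:  IN={b:-, d:-, f:-; rest ⊤}  OUT={b:-, d:-, f:-; rest ⊤}

Merge at B4: IN[B4] = OUT[B3] = {a: ⊤, b: -, c: ⊤, d: ⊤, e: ⊤, f: ⊤}

Answer: {a: ⊤, b: -, c: ⊤, d: ⊤, e: ⊤, f: ⊤}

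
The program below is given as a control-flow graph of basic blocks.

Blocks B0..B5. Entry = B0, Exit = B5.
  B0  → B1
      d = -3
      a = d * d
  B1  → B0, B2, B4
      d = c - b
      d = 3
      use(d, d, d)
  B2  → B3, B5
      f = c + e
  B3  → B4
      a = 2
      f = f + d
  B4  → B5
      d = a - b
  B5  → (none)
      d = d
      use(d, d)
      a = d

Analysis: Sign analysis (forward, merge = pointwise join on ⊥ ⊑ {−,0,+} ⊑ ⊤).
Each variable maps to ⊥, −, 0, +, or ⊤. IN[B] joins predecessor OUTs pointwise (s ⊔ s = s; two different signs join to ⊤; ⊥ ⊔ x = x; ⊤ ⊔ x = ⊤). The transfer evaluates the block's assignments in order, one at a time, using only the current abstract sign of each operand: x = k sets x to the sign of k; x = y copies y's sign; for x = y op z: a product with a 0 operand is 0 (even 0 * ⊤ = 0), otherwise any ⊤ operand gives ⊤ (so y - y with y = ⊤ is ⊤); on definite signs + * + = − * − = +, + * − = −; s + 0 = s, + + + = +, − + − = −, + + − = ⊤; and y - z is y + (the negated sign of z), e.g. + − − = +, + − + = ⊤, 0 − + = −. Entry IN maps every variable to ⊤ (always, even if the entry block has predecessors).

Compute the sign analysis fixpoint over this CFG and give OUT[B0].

Answer: {a: +, b: ⊤, c: ⊤, d: -, e: ⊤, f: ⊤}

Trace:
Fixpoint table:
  B0:   IN=(all ⊤)   OUT={a:+, d:-; rest ⊤}
  B1:   IN={a:+, d:-; rest ⊤}   OUT={a:+, d:+; rest ⊤}
  B2:   IN={a:+, d:+; rest ⊤}   OUT={a:+, d:+; rest ⊤}
  B3:   IN={a:+, d:+; rest ⊤}   OUT={a:+, d:+; rest ⊤}
  B4:   IN={a:+, d:+; rest ⊤}   OUT={a:+; rest ⊤}
  B5:   IN={a:+; rest ⊤}   OUT=(all ⊤)

Merge at B0 (entry node, so the boundary value (all ⊤) is joined with the incoming edge(s)): IN[B0] = (all ⊤) ⊔ OUT[B1] = {a: ⊤, b: ⊤, c: ⊤, d: ⊤, e: ⊤, f: ⊤}
Applying B0's transfer function to that IN value gives OUT[B0] (row B0 above).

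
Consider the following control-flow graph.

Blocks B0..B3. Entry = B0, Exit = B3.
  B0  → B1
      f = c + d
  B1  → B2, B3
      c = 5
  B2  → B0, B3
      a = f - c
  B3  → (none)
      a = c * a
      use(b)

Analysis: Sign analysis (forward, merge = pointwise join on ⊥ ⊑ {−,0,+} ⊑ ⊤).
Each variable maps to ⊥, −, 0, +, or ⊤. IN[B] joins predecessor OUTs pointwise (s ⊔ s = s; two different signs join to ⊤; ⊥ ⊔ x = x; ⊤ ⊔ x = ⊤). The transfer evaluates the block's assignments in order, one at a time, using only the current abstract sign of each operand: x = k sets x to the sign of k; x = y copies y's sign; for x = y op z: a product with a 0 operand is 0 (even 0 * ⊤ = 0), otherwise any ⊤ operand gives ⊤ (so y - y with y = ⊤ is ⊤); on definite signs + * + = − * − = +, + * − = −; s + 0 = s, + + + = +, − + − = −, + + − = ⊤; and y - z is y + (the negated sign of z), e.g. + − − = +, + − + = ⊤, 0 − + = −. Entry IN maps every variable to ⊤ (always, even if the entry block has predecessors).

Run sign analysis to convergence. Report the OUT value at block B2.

Converged values:
  B0:   IN=(all ⊤)   OUT=(all ⊤)
  B1:   IN=(all ⊤)   OUT={c:+; rest ⊤}
  B2:   IN={c:+; rest ⊤}   OUT={c:+; rest ⊤}
  B3:   IN={c:+; rest ⊤}   OUT={c:+; rest ⊤}

Merge at B2: IN[B2] = OUT[B1] = {a: ⊤, b: ⊤, c: +, d: ⊤, e: ⊤, f: ⊤}
Applying B2's transfer function to that IN value gives OUT[B2] (row B2 above).

Answer: {a: ⊤, b: ⊤, c: +, d: ⊤, e: ⊤, f: ⊤}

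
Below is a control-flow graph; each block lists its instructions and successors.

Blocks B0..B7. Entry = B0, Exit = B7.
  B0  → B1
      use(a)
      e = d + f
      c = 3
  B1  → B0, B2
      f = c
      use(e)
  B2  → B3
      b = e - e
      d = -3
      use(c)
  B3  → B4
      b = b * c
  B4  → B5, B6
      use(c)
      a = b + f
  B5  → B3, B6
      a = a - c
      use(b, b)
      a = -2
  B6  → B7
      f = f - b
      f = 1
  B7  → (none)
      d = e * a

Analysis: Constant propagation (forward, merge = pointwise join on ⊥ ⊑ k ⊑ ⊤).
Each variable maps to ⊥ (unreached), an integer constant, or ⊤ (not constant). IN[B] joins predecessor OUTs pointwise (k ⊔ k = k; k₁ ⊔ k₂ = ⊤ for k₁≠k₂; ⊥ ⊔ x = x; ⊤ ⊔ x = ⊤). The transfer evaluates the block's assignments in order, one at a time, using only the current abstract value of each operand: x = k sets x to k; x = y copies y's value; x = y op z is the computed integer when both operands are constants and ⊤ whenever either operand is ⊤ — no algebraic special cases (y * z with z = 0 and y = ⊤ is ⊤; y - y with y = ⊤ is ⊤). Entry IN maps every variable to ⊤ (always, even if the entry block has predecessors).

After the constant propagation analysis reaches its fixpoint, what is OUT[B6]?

Converged values:
  B0:   IN=(all ⊤)   OUT={c:3; rest ⊤}
  B1:   IN={c:3; rest ⊤}   OUT={c:3, f:3; rest ⊤}
  B2:   IN={c:3, f:3; rest ⊤}   OUT={c:3, d:-3, f:3; rest ⊤}
  B3:   IN={c:3, d:-3, f:3; rest ⊤}   OUT={c:3, d:-3, f:3; rest ⊤}
  B4:   IN={c:3, d:-3, f:3; rest ⊤}   OUT={c:3, d:-3, f:3; rest ⊤}
  B5:   IN={c:3, d:-3, f:3; rest ⊤}   OUT={a:-2, c:3, d:-3, f:3; rest ⊤}
  B6:   IN={c:3, d:-3, f:3; rest ⊤}   OUT={c:3, d:-3, f:1; rest ⊤}
  B7:   IN={c:3, d:-3, f:1; rest ⊤}   OUT={c:3, f:1; rest ⊤}

Merge at B6: IN[B6] = OUT[B4] ⊔ OUT[B5] = {a: ⊤, b: ⊤, c: 3, d: -3, e: ⊤, f: 3}
Applying B6's transfer function to that IN value gives OUT[B6] (row B6 above).

Answer: {a: ⊤, b: ⊤, c: 3, d: -3, e: ⊤, f: 1}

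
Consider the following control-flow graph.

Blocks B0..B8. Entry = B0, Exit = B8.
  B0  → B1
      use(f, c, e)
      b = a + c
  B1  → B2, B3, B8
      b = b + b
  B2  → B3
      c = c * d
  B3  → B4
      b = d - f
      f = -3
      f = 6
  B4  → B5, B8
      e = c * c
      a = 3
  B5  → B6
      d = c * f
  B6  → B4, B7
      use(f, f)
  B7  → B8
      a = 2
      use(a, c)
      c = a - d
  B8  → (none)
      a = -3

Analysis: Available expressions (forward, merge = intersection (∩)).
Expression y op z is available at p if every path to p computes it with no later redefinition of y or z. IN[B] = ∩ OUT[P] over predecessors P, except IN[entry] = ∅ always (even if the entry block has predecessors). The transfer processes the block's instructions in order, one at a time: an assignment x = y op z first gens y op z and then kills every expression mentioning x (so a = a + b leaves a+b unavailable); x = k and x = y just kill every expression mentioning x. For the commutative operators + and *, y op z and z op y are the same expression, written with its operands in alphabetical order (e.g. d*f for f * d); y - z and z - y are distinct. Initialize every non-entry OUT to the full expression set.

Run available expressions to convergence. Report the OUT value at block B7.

Answer: {a-d}

Trace:
Fixpoint table:
  B0:   IN={}   OUT={a+c}
  B1:   IN={a+c}   OUT={a+c}
  B2:   IN={a+c}   OUT={}
  B3:   IN={}   OUT={}
  B4:   IN={}   OUT={c*c}
  B5:   IN={c*c}   OUT={c*c, c*f}
  B6:   IN={c*c, c*f}   OUT={c*c, c*f}
  B7:   IN={c*c, c*f}   OUT={a-d}
  B8:   IN={}   OUT={}

Merge at B7: IN[B7] = OUT[B6] = {c*c, c*f}
Applying B7's transfer function to that IN value gives OUT[B7] (row B7 above).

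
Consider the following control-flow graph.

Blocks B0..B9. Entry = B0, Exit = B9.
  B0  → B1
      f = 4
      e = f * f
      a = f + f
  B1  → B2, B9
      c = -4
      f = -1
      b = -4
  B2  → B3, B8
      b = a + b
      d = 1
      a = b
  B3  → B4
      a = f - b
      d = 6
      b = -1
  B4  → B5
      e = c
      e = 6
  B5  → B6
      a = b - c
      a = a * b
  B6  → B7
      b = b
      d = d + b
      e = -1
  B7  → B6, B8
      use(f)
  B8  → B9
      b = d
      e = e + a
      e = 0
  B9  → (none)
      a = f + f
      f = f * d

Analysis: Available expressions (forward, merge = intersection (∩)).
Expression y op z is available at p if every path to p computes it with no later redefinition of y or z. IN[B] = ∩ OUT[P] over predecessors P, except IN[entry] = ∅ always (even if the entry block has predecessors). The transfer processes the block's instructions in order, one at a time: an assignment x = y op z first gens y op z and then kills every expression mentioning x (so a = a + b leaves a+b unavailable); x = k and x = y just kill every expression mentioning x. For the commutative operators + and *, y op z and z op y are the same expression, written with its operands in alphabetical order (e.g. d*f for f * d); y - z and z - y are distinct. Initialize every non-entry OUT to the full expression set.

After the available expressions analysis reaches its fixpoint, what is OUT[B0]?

Answer: {f*f, f+f}

Working:
Per-block solution:
  B0: | IN={} | OUT={f*f, f+f}
  B1: | IN={f*f, f+f} | OUT={}
  B2: | IN={} | OUT={}
  B3: | IN={} | OUT={}
  B4: | IN={} | OUT={}
  B5: | IN={} | OUT={b-c}
  B6: | IN={} | OUT={}
  B7: | IN={} | OUT={}
  B8: | IN={} | OUT={}
  B9: | IN={} | OUT={}

B0 is the boundary node: IN[B0] = {}
Applying B0's transfer function to that IN value gives OUT[B0] (row B0 above).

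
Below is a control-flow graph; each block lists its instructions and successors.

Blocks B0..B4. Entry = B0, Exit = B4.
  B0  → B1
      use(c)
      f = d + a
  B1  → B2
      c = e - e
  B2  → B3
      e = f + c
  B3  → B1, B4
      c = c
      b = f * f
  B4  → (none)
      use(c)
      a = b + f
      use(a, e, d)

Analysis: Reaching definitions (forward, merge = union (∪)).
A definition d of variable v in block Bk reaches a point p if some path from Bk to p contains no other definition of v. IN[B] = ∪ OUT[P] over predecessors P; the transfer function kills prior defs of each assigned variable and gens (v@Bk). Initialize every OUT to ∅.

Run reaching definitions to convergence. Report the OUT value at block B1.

Per-block solution:
  B0: | IN={} | OUT={f@B0}
  B1: | IN={b@B3, c@B3, e@B2, f@B0} | OUT={b@B3, c@B1, e@B2, f@B0}
  B2: | IN={b@B3, c@B1, e@B2, f@B0} | OUT={b@B3, c@B1, e@B2, f@B0}
  B3: | IN={b@B3, c@B1, e@B2, f@B0} | OUT={b@B3, c@B3, e@B2, f@B0}
  B4: | IN={b@B3, c@B3, e@B2, f@B0} | OUT={a@B4, b@B3, c@B3, e@B2, f@B0}

Merge at B1: IN[B1] = OUT[B0] ⊔ OUT[B3] = {b@B3, c@B3, e@B2, f@B0}
Applying B1's transfer function to that IN value gives OUT[B1] (row B1 above).

Answer: {b@B3, c@B1, e@B2, f@B0}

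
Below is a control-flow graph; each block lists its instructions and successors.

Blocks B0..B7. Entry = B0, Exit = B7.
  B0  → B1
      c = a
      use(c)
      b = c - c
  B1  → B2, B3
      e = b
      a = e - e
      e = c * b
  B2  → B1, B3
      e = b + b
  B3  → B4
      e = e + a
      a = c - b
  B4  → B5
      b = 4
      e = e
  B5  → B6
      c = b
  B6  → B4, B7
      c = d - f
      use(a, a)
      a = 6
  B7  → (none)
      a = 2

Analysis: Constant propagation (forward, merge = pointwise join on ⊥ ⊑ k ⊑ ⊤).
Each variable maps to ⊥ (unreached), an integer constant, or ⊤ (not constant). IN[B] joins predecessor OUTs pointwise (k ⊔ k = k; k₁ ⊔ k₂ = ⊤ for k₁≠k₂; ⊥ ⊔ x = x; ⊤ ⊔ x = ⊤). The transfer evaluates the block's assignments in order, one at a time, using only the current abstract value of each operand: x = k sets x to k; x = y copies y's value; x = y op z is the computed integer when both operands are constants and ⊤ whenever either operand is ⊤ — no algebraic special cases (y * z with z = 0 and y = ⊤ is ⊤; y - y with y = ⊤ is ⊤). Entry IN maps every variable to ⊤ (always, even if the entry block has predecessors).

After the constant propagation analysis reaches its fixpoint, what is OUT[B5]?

Per-block solution:
  B0:   IN=(all ⊤)   OUT=(all ⊤)
  B1:   IN=(all ⊤)   OUT=(all ⊤)
  B2:   IN=(all ⊤)   OUT=(all ⊤)
  B3:   IN=(all ⊤)   OUT=(all ⊤)
  B4:   IN=(all ⊤)   OUT={b:4; rest ⊤}
  B5:   IN={b:4; rest ⊤}   OUT={b:4, c:4; rest ⊤}
  B6:   IN={b:4, c:4; rest ⊤}   OUT={a:6, b:4; rest ⊤}
  B7:   IN={a:6, b:4; rest ⊤}   OUT={a:2, b:4; rest ⊤}

Merge at B5: IN[B5] = OUT[B4] = {a: ⊤, b: 4, c: ⊤, d: ⊤, e: ⊤, f: ⊤}
Applying B5's transfer function to that IN value gives OUT[B5] (row B5 above).

Answer: {a: ⊤, b: 4, c: 4, d: ⊤, e: ⊤, f: ⊤}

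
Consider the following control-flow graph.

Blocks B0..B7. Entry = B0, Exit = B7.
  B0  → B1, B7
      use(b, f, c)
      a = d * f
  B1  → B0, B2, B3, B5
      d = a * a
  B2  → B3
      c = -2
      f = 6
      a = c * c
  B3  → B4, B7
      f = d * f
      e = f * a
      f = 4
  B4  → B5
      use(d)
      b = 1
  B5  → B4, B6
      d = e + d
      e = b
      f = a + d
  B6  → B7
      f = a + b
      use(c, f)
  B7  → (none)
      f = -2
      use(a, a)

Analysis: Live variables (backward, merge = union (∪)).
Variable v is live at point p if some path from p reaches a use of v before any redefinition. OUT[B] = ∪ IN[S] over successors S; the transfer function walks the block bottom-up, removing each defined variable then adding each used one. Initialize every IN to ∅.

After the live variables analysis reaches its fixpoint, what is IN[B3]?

Converged values:
  B0:   IN={b, c, d, e, f}   OUT={a, b, c, e, f}
  B1:   IN={a, b, c, e, f}   OUT={a, b, c, d, e, f}
  B2:   IN={d}   OUT={a, c, d, f}
  B3:   IN={a, c, d, f}   OUT={a, c, d, e}
  B4:   IN={a, c, d, e}   OUT={a, b, c, d, e}
  B5:   IN={a, b, c, d, e}   OUT={a, b, c, d, e}
  B6:   IN={a, b, c}   OUT={a}
  B7:   IN={a}   OUT={}

Merge at B3: OUT[B3] = IN[B4] ⊔ IN[B7] = {a, c, d, e}
Applying B3's transfer function to that OUT value gives IN[B3] (row B3 above).

Answer: {a, c, d, f}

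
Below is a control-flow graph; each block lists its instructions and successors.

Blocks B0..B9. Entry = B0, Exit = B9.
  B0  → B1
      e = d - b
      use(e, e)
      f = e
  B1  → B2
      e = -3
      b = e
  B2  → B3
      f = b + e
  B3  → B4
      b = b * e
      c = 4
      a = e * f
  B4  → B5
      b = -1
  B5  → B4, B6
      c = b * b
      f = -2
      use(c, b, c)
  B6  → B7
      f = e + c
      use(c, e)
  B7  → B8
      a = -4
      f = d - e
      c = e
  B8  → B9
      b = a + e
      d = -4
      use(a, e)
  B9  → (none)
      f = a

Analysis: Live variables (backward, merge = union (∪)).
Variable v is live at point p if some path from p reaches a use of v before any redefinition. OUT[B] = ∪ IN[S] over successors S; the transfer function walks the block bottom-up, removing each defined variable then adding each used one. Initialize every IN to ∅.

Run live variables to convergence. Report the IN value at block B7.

Answer: {d, e}

Trace:
Fixpoint table:
  B0: | IN={b, d} | OUT={d}
  B1: | IN={d} | OUT={b, d, e}
  B2: | IN={b, d, e} | OUT={b, d, e, f}
  B3: | IN={b, d, e, f} | OUT={d, e}
  B4: | IN={d, e} | OUT={b, d, e}
  B5: | IN={b, d, e} | OUT={c, d, e}
  B6: | IN={c, d, e} | OUT={d, e}
  B7: | IN={d, e} | OUT={a, e}
  B8: | IN={a, e} | OUT={a}
  B9: | IN={a} | OUT={}

Merge at B7: OUT[B7] = IN[B8] = {a, e}
Applying B7's transfer function to that OUT value gives IN[B7] (row B7 above).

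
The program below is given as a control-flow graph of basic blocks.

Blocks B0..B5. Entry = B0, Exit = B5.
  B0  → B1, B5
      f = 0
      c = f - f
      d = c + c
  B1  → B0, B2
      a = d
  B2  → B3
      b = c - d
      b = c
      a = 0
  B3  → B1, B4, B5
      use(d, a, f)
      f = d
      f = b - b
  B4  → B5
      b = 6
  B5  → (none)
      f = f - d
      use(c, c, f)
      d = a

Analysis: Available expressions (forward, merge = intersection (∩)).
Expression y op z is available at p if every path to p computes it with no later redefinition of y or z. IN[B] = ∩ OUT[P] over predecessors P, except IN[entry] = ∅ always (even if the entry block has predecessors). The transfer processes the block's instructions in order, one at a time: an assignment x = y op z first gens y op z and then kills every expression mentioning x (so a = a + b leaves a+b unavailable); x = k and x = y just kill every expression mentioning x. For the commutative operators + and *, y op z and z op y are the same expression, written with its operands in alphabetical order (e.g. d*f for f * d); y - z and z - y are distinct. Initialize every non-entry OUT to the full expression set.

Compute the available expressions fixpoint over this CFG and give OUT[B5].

Fixpoint table:
  B0:   IN={}   OUT={c+c, f-f}
  B1:   IN={c+c}   OUT={c+c}
  B2:   IN={c+c}   OUT={c+c, c-d}
  B3:   IN={c+c, c-d}   OUT={b-b, c+c, c-d}
  B4:   IN={b-b, c+c, c-d}   OUT={c+c, c-d}
  B5:   IN={c+c}   OUT={c+c}

Merge at B5: IN[B5] = OUT[B0] ∩ OUT[B3] ∩ OUT[B4] = {c+c}
Applying B5's transfer function to that IN value gives OUT[B5] (row B5 above).

Answer: {c+c}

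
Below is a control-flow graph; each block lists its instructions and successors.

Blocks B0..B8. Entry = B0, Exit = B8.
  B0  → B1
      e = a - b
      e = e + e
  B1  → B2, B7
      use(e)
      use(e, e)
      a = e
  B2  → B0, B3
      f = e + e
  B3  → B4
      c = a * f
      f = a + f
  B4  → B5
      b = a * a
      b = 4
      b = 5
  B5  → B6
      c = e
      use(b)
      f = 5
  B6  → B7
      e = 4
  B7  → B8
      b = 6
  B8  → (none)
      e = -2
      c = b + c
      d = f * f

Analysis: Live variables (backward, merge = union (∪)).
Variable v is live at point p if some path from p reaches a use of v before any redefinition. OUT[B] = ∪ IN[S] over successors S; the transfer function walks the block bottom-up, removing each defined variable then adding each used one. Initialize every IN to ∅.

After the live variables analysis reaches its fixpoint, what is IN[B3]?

Per-block solution:
  B0:  IN={a, b, c, f}  OUT={b, c, e, f}
  B1:  IN={b, c, e, f}  OUT={a, b, c, e, f}
  B2:  IN={a, b, c, e}  OUT={a, b, c, e, f}
  B3:  IN={a, e, f}  OUT={a, e}
  B4:  IN={a, e}  OUT={b, e}
  B5:  IN={b, e}  OUT={c, f}
  B6:  IN={c, f}  OUT={c, f}
  B7:  IN={c, f}  OUT={b, c, f}
  B8:  IN={b, c, f}  OUT={}

Merge at B3: OUT[B3] = IN[B4] = {a, e}
Applying B3's transfer function to that OUT value gives IN[B3] (row B3 above).

Answer: {a, e, f}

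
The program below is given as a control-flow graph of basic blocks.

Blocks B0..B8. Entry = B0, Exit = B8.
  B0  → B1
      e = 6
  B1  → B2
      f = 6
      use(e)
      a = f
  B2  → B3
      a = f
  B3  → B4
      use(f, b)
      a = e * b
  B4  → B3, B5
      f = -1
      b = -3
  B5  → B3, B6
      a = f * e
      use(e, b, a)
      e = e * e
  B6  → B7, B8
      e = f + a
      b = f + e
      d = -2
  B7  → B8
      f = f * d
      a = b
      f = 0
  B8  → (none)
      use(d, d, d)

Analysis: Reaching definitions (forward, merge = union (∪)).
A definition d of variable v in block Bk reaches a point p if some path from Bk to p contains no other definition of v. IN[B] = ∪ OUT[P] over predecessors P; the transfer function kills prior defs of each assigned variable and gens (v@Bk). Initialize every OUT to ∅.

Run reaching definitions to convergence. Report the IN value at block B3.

Converged values:
  B0: | IN={} | OUT={e@B0}
  B1: | IN={e@B0} | OUT={a@B1, e@B0, f@B1}
  B2: | IN={a@B1, e@B0, f@B1} | OUT={a@B2, e@B0, f@B1}
  B3: | IN={a@B2, a@B3, a@B5, b@B4, e@B0, e@B5, f@B1, f@B4} | OUT={a@B3, b@B4, e@B0, e@B5, f@B1, f@B4}
  B4: | IN={a@B3, b@B4, e@B0, e@B5, f@B1, f@B4} | OUT={a@B3, b@B4, e@B0, e@B5, f@B4}
  B5: | IN={a@B3, b@B4, e@B0, e@B5, f@B4} | OUT={a@B5, b@B4, e@B5, f@B4}
  B6: | IN={a@B5, b@B4, e@B5, f@B4} | OUT={a@B5, b@B6, d@B6, e@B6, f@B4}
  B7: | IN={a@B5, b@B6, d@B6, e@B6, f@B4} | OUT={a@B7, b@B6, d@B6, e@B6, f@B7}
  B8: | IN={a@B5, a@B7, b@B6, d@B6, e@B6, f@B4, f@B7} | OUT={a@B5, a@B7, b@B6, d@B6, e@B6, f@B4, f@B7}

Merge at B3: IN[B3] = OUT[B2] ⊔ OUT[B4] ⊔ OUT[B5] = {a@B2, a@B3, a@B5, b@B4, e@B0, e@B5, f@B1, f@B4}

Answer: {a@B2, a@B3, a@B5, b@B4, e@B0, e@B5, f@B1, f@B4}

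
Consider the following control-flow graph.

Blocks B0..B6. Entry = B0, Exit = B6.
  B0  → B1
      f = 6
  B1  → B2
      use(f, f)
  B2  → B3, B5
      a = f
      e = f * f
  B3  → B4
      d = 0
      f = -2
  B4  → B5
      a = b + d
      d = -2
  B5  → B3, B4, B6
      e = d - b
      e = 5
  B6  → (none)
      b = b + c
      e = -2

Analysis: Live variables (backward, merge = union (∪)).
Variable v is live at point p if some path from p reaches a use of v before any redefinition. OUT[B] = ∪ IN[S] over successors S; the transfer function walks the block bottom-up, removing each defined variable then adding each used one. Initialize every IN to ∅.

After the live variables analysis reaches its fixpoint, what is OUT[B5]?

Answer: {b, c, d}

Trace:
Converged values:
  B0:  IN={b, c, d}  OUT={b, c, d, f}
  B1:  IN={b, c, d, f}  OUT={b, c, d, f}
  B2:  IN={b, c, d, f}  OUT={b, c, d}
  B3:  IN={b, c}  OUT={b, c, d}
  B4:  IN={b, c, d}  OUT={b, c, d}
  B5:  IN={b, c, d}  OUT={b, c, d}
  B6:  IN={b, c}  OUT={}

Merge at B5: OUT[B5] = IN[B3] ⊔ IN[B4] ⊔ IN[B6] = {b, c, d}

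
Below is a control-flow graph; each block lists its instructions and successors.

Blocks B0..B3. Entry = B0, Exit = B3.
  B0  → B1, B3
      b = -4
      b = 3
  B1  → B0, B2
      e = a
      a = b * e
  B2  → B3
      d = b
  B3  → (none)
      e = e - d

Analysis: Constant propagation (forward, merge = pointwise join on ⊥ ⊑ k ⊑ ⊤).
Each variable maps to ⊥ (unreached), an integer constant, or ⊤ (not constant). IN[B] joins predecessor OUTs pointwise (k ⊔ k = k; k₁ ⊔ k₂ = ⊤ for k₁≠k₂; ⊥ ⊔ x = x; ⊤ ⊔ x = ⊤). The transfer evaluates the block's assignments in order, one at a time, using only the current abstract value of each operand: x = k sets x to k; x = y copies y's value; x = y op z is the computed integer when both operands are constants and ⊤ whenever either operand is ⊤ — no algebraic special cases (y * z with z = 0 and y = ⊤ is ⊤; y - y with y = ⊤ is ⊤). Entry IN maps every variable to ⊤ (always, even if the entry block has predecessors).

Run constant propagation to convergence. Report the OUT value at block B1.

Answer: {a: ⊤, b: 3, c: ⊤, d: ⊤, e: ⊤, f: ⊤}

Trace:
Per-block solution:
  B0:  IN=(all ⊤)  OUT={b:3; rest ⊤}
  B1:  IN={b:3; rest ⊤}  OUT={b:3; rest ⊤}
  B2:  IN={b:3; rest ⊤}  OUT={b:3, d:3; rest ⊤}
  B3:  IN={b:3; rest ⊤}  OUT={b:3; rest ⊤}

Merge at B1: IN[B1] = OUT[B0] = {a: ⊤, b: 3, c: ⊤, d: ⊤, e: ⊤, f: ⊤}
Applying B1's transfer function to that IN value gives OUT[B1] (row B1 above).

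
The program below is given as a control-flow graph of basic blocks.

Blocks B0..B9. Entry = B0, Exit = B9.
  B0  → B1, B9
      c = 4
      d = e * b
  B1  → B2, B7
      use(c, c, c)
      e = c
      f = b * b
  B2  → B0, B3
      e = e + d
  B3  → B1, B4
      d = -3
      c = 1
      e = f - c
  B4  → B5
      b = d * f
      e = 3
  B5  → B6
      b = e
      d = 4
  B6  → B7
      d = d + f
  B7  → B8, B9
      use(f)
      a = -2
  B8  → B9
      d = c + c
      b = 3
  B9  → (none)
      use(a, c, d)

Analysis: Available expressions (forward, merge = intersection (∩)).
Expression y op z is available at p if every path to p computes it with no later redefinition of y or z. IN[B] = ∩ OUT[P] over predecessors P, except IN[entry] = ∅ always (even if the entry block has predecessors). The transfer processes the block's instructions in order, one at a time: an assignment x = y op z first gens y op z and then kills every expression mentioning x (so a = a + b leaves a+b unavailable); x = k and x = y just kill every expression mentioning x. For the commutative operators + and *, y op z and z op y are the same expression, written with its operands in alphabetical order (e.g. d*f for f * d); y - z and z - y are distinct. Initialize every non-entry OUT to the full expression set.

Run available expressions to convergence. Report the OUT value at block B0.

Answer: {b*e}

Derivation:
Fixpoint table:
  B0: | IN={} | OUT={b*e}
  B1: | IN={} | OUT={b*b}
  B2: | IN={b*b} | OUT={b*b}
  B3: | IN={b*b} | OUT={b*b, f-c}
  B4: | IN={b*b, f-c} | OUT={d*f, f-c}
  B5: | IN={d*f, f-c} | OUT={f-c}
  B6: | IN={f-c} | OUT={f-c}
  B7: | IN={} | OUT={}
  B8: | IN={} | OUT={c+c}
  B9: | IN={} | OUT={}

Merge at B0 (entry node, so the boundary value {} is joined with the incoming edge(s)): IN[B0] = {} ∩ OUT[B2] = {}
Applying B0's transfer function to that IN value gives OUT[B0] (row B0 above).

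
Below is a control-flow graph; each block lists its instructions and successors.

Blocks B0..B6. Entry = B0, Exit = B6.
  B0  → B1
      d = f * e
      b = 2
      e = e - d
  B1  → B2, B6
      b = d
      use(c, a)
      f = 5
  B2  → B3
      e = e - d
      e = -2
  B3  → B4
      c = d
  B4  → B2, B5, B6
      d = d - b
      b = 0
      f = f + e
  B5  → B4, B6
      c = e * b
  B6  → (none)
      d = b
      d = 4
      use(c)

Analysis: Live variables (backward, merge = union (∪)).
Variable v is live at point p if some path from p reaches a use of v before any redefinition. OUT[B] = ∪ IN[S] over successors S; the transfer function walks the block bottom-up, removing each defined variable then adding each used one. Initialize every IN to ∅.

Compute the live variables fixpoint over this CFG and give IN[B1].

Answer: {a, c, d, e}

Trace:
Fixpoint table:
  B0:  IN={a, c, e, f}  OUT={a, c, d, e}
  B1:  IN={a, c, d, e}  OUT={b, c, d, e, f}
  B2:  IN={b, d, e, f}  OUT={b, d, e, f}
  B3:  IN={b, d, e, f}  OUT={b, c, d, e, f}
  B4:  IN={b, c, d, e, f}  OUT={b, c, d, e, f}
  B5:  IN={b, d, e, f}  OUT={b, c, d, e, f}
  B6:  IN={b, c}  OUT={}

Merge at B1: OUT[B1] = IN[B2] ⊔ IN[B6] = {b, c, d, e, f}
Applying B1's transfer function to that OUT value gives IN[B1] (row B1 above).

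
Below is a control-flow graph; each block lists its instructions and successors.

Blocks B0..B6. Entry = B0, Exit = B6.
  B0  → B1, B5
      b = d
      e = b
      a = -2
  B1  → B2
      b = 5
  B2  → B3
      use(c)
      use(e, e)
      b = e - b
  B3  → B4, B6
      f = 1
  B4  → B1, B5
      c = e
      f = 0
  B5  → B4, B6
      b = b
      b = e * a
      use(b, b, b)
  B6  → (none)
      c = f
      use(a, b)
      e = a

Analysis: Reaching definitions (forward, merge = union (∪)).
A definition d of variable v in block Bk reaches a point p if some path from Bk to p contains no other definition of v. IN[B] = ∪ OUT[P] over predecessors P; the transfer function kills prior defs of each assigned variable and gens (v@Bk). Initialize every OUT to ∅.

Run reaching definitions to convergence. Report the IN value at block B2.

Per-block solution:
  B0:   IN={}   OUT={a@B0, b@B0, e@B0}
  B1:   IN={a@B0, b@B0, b@B2, b@B5, c@B4, e@B0, f@B4}   OUT={a@B0, b@B1, c@B4, e@B0, f@B4}
  B2:   IN={a@B0, b@B1, c@B4, e@B0, f@B4}   OUT={a@B0, b@B2, c@B4, e@B0, f@B4}
  B3:   IN={a@B0, b@B2, c@B4, e@B0, f@B4}   OUT={a@B0, b@B2, c@B4, e@B0, f@B3}
  B4:   IN={a@B0, b@B2, b@B5, c@B4, e@B0, f@B3, f@B4}   OUT={a@B0, b@B2, b@B5, c@B4, e@B0, f@B4}
  B5:   IN={a@B0, b@B0, b@B2, b@B5, c@B4, e@B0, f@B4}   OUT={a@B0, b@B5, c@B4, e@B0, f@B4}
  B6:   IN={a@B0, b@B2, b@B5, c@B4, e@B0, f@B3, f@B4}   OUT={a@B0, b@B2, b@B5, c@B6, e@B6, f@B3, f@B4}

Merge at B2: IN[B2] = OUT[B1] = {a@B0, b@B1, c@B4, e@B0, f@B4}

Answer: {a@B0, b@B1, c@B4, e@B0, f@B4}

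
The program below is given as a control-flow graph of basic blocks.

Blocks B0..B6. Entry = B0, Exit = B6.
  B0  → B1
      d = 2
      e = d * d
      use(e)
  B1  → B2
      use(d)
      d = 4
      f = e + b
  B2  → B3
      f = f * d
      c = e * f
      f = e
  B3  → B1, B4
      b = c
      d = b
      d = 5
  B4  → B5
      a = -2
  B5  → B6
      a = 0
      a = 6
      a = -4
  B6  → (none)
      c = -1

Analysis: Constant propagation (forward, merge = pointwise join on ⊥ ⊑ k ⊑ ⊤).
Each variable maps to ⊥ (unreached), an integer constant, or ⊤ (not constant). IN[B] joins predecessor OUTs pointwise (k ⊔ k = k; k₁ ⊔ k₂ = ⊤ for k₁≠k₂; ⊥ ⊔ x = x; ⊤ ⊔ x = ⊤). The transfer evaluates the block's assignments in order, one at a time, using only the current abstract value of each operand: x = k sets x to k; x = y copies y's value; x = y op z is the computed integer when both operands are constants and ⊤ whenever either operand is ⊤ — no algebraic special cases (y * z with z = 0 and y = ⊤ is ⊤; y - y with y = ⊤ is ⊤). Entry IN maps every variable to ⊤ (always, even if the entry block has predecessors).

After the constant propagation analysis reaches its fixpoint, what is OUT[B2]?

Per-block solution:
  B0:  IN=(all ⊤)  OUT={d:2, e:4; rest ⊤}
  B1:  IN={e:4; rest ⊤}  OUT={d:4, e:4; rest ⊤}
  B2:  IN={d:4, e:4; rest ⊤}  OUT={d:4, e:4, f:4; rest ⊤}
  B3:  IN={d:4, e:4, f:4; rest ⊤}  OUT={d:5, e:4, f:4; rest ⊤}
  B4:  IN={d:5, e:4, f:4; rest ⊤}  OUT={a:-2, d:5, e:4, f:4; rest ⊤}
  B5:  IN={a:-2, d:5, e:4, f:4; rest ⊤}  OUT={a:-4, d:5, e:4, f:4; rest ⊤}
  B6:  IN={a:-4, d:5, e:4, f:4; rest ⊤}  OUT={a:-4, c:-1, d:5, e:4, f:4; rest ⊤}

Merge at B2: IN[B2] = OUT[B1] = {a: ⊤, b: ⊤, c: ⊤, d: 4, e: 4, f: ⊤}
Applying B2's transfer function to that IN value gives OUT[B2] (row B2 above).

Answer: {a: ⊤, b: ⊤, c: ⊤, d: 4, e: 4, f: 4}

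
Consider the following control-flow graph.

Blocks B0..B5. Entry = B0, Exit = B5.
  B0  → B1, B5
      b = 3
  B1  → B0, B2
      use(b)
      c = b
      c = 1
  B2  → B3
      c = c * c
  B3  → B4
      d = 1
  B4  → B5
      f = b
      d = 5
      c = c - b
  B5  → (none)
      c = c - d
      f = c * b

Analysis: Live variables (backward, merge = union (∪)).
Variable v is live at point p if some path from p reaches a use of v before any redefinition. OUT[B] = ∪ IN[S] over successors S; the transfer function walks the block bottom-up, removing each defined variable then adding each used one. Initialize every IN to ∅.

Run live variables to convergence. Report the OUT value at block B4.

Per-block solution:
  B0: | IN={c, d} | OUT={b, c, d}
  B1: | IN={b, d} | OUT={b, c, d}
  B2: | IN={b, c} | OUT={b, c}
  B3: | IN={b, c} | OUT={b, c}
  B4: | IN={b, c} | OUT={b, c, d}
  B5: | IN={b, c, d} | OUT={}

Merge at B4: OUT[B4] = IN[B5] = {b, c, d}

Answer: {b, c, d}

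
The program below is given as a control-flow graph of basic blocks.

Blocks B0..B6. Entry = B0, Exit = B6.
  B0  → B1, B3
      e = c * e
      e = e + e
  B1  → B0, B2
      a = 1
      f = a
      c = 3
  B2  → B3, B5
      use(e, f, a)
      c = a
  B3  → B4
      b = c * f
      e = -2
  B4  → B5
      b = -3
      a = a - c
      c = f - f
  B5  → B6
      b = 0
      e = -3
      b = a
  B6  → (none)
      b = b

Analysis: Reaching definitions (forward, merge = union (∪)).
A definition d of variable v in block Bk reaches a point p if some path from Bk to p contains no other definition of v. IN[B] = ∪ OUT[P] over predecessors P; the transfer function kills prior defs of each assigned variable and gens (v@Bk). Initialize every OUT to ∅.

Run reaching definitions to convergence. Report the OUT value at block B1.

Fixpoint table:
  B0: | IN={a@B1, c@B1, e@B0, f@B1} | OUT={a@B1, c@B1, e@B0, f@B1}
  B1: | IN={a@B1, c@B1, e@B0, f@B1} | OUT={a@B1, c@B1, e@B0, f@B1}
  B2: | IN={a@B1, c@B1, e@B0, f@B1} | OUT={a@B1, c@B2, e@B0, f@B1}
  B3: | IN={a@B1, c@B1, c@B2, e@B0, f@B1} | OUT={a@B1, b@B3, c@B1, c@B2, e@B3, f@B1}
  B4: | IN={a@B1, b@B3, c@B1, c@B2, e@B3, f@B1} | OUT={a@B4, b@B4, c@B4, e@B3, f@B1}
  B5: | IN={a@B1, a@B4, b@B4, c@B2, c@B4, e@B0, e@B3, f@B1} | OUT={a@B1, a@B4, b@B5, c@B2, c@B4, e@B5, f@B1}
  B6: | IN={a@B1, a@B4, b@B5, c@B2, c@B4, e@B5, f@B1} | OUT={a@B1, a@B4, b@B6, c@B2, c@B4, e@B5, f@B1}

Merge at B1: IN[B1] = OUT[B0] = {a@B1, c@B1, e@B0, f@B1}
Applying B1's transfer function to that IN value gives OUT[B1] (row B1 above).

Answer: {a@B1, c@B1, e@B0, f@B1}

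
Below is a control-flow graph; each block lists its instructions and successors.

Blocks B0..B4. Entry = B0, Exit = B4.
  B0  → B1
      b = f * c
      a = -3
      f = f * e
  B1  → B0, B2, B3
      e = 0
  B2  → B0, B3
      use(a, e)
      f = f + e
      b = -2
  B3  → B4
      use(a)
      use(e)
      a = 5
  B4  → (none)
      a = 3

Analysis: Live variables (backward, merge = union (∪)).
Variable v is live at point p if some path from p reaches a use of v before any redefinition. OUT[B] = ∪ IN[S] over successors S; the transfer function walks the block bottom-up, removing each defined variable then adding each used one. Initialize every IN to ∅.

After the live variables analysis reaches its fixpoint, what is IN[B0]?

Answer: {c, e, f}

Trace:
Fixpoint table:
  B0:   IN={c, e, f}   OUT={a, c, f}
  B1:   IN={a, c, f}   OUT={a, c, e, f}
  B2:   IN={a, c, e, f}   OUT={a, c, e, f}
  B3:   IN={a, e}   OUT={}
  B4:   IN={}   OUT={}

Merge at B0: OUT[B0] = IN[B1] = {a, c, f}
Applying B0's transfer function to that OUT value gives IN[B0] (row B0 above).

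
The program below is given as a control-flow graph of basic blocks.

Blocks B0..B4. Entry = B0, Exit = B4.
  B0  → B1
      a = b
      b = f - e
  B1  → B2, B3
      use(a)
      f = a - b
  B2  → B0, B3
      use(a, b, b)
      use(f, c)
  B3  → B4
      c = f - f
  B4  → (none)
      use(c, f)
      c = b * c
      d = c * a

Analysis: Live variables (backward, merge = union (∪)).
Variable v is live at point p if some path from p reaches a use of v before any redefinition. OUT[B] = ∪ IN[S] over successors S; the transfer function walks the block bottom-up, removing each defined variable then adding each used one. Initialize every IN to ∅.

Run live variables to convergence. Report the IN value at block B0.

Answer: {b, c, e, f}

Derivation:
Fixpoint table:
  B0:   IN={b, c, e, f}   OUT={a, b, c, e}
  B1:   IN={a, b, c, e}   OUT={a, b, c, e, f}
  B2:   IN={a, b, c, e, f}   OUT={a, b, c, e, f}
  B3:   IN={a, b, f}   OUT={a, b, c, f}
  B4:   IN={a, b, c, f}   OUT={}

Merge at B0: OUT[B0] = IN[B1] = {a, b, c, e}
Applying B0's transfer function to that OUT value gives IN[B0] (row B0 above).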